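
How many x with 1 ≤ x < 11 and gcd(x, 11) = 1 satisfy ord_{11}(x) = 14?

0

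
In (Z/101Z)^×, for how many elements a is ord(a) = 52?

0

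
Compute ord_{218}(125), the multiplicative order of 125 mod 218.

9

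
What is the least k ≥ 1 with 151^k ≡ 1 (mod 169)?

52

The order of 151 must divide φ(169) = φ(13^2) = 13·(13−1) = 156 = 2^2 · 3 · 13.
Divisors of 156: 1, 2, 3, 4, 6, 12, 13, 26, 39, 52, 78, 156.
Test each divisor d:
151^1 ≡ 151
151^2 ≡ 155
151^3 ≡ 83
151^4 ≡ 27
151^6 ≡ 129
151^12 ≡ 79
151^13 ≡ 99
151^26 ≡ 168
151^39 ≡ 70
151^52 ≡ 1
Hence ord(151) = 52.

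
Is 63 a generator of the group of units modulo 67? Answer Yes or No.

φ(67) = 67 − 1 = 66 = 2 · 3 · 11.
An element g generates (Z/67Z)^× iff g^(66/q) ≢ 1 (mod 67) for each prime q ∈ {2, 3, 11}.
63^33 ≡ 66 (mod 67)  [q = 2: ≢ 1 ✓]
63^22 ≡ 29 (mod 67)  [q = 3: ≢ 1 ✓]
63^6 ≡ 9 (mod 67)  [q = 11: ≢ 1 ✓]
Every test exponent gives a nontrivial residue, hence 63 generates the full group.

Yes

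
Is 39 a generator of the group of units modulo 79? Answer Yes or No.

Yes

φ(79) = 79 − 1 = 78 = 2 · 3 · 13.
Test 39^(78/q) mod 79 for each prime factor q of 78:
39^39 ≡ 78 (mod 79)  [q = 2: ≢ 1 ✓]
39^26 ≡ 55 (mod 79)  [q = 3: ≢ 1 ✓]
39^6 ≡ 21 (mod 79)  [q = 13: ≢ 1 ✓]
All checks pass, so 39 has order 78 and is a primitive root modulo 79.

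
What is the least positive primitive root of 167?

5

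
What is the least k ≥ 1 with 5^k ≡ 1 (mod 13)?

By Lagrange's theorem, ord_13(5) divides φ(13) = 13 − 1 = 12 = 2^2 · 3.
Divisors of 12: 1, 2, 3, 4, 6, 12.
Evaluate successive powers at the divisors of 12:
5^1 ≡ 5 (mod 13)
5^2 ≡ 12 (mod 13)
5^3 ≡ 8 (mod 13)
5^4 ≡ 1 (mod 13) ✓
Therefore the multiplicative order of 5 modulo 13 is 4.

4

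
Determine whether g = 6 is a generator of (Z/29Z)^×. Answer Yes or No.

φ(29) = 29 − 1 = 28 = 2^2 · 7.
Test 6^(28/q) mod 29 for each prime factor q of 28:
6^14 ≡ 1 (mod 29)  [q = 2: ≡ 1 ✗]
6^4 ≡ 20 (mod 29)  [q = 7: ≢ 1 ✓]
Since 6^14 ≡ 1, the order of 6 divides 14 < 28, so 6 is not a primitive root.

No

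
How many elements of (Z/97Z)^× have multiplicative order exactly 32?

16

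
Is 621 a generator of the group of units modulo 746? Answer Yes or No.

φ(746) = φ(2)·φ(373) = 1·372 = 372 = 2^2 · 3 · 31.
It suffices to check that the order of 621 is not a proper divisor of 372: compute 621^(372/q) for q ∈ {2, 3, 31}.
621^186 ≡ 745 (mod 746)  [q = 2: ≢ 1 ✓]
621^124 ≡ 1 (mod 746)  [q = 3: ≡ 1 ✗]
621^12 ≡ 715 (mod 746)  [q = 31: ≢ 1 ✓]
Since 621^124 ≡ 1, the order of 621 divides 124 < 372, so 621 is not a primitive root.

No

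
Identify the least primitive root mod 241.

7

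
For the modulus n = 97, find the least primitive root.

5

φ(97) = 97 − 1 = 96 = 2^5 · 3.
Test candidates g = 2, 3, … against the prime factors q ∈ {2, 3} of φ(97): g is a generator iff g^(96/q) ≢ 1 for every such q.
g = 2: 2^48 ≡ 1 — hits 1, so not a primitive root.
g = 3: 3^48 ≡ 1 — hits 1, so not a primitive root.
g = 4: 4^48 ≡ 1 — hits 1, so not a primitive root.
g = 5: 5^48 ≡ 96; 5^32 ≡ 35 — none is 1, so 5 is a primitive root.
So 5 is the smallest generator of (Z/97Z)^×.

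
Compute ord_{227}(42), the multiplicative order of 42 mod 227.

226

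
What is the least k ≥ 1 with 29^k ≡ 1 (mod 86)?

42

ord(29) | φ(86) = φ(2)·φ(43) = 1·42 = 42 = 2 · 3 · 7.
Divisors of 42: 1, 2, 3, 6, 7, 14, 21, 42.
Evaluate successive powers at the divisors of 42:
29^1 ≡ 29 (mod 86)
29^2 ≡ 67 (mod 86)
29^3 ≡ 51 (mod 86)
29^6 ≡ 21 (mod 86)
29^7 ≡ 7 (mod 86)
29^14 ≡ 49 (mod 86)
29^21 ≡ 85 (mod 86)
29^42 ≡ 1 (mod 86) ✓
Hence ord(29) = 42.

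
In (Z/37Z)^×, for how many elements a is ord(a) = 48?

0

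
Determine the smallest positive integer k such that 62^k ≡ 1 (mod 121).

The order of 62 must divide φ(121) = φ(11^2) = 11·(11−1) = 110 = 2 · 5 · 11.
Divisors of 110: 1, 2, 5, 10, 11, 22, 55, 110.
Test each divisor d:
62^1 ≡ 62 (mod 121)
62^2 ≡ 93 (mod 121)
62^5 ≡ 87 (mod 121)
62^10 ≡ 67 (mod 121)
62^11 ≡ 40 (mod 121)
62^22 ≡ 27 (mod 121)
62^55 ≡ 120 (mod 121)
62^110 ≡ 1 (mod 121) ✓
So ord_121(62) = 110.

110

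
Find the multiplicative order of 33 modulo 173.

86

The order of 33 must divide φ(173) = 173 − 1 = 172 = 2^2 · 43.
Divisors of 172: 1, 2, 4, 43, 86, 172.
Compute 33^d (mod 173) for the divisors d until we hit 1:
33^1 ≡ 33 (mod 173)
33^2 ≡ 51 (mod 173)
33^4 ≡ 6 (mod 173)
33^43 ≡ 172 (mod 173)
33^86 ≡ 1 (mod 173) ✓
The smallest such exponent is 86, so the order of 33 is 86.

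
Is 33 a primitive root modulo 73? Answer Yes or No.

Yes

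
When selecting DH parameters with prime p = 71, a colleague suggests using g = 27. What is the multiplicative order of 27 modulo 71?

35

ord(27) | φ(71) = 71 − 1 = 70 = 2 · 5 · 7.
Divisors of 70: 1, 2, 5, 7, 10, 14, 35, 70.
Check 27^d mod 71 for each divisor in increasing order:
27^1 ≡ 27 (mod 71)
27^2 ≡ 19 (mod 71)
27^5 ≡ 20 (mod 71)
27^7 ≡ 25 (mod 71)
27^10 ≡ 45 (mod 71)
27^14 ≡ 57 (mod 71)
27^35 ≡ 1 (mod 71) ✓
Therefore the multiplicative order of 27 modulo 71 is 35.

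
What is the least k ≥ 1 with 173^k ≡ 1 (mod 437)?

The order of 173 must divide φ(437) = φ(19·23) = (19−1)·(23−1) = 18·22 = 396 = 2^2 · 3^2 · 11.
Divisors of 396: 1, 2, 3, 4, 6, 9, 11, 12, 18, 22, 33, 36, 44, 66, 99, 132, 198, 396.
Check 173^d mod 437 for each divisor in increasing order:
173^1 ≡ 173 (mod 437)
173^2 ≡ 213 (mod 437)
173^3 ≡ 141 (mod 437)
173^4 ≡ 358 (mod 437)
173^6 ≡ 216 (mod 437)
173^9 ≡ 303 (mod 437)
173^11 ≡ 300 (mod 437)
173^12 ≡ 334 (mod 437)
173^18 ≡ 39 (mod 437)
173^22 ≡ 415 (mod 437)
173^33 ≡ 392 (mod 437)
173^36 ≡ 210 (mod 437)
173^44 ≡ 47 (mod 437)
173^66 ≡ 277 (mod 437)
173^99 ≡ 208 (mod 437)
173^132 ≡ 254 (mod 437)
173^198 ≡ 1 (mod 437) ✓
Hence ord(173) = 198.

198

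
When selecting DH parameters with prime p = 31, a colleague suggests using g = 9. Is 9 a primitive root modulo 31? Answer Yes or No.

φ(31) = 31 − 1 = 30 = 2 · 3 · 5.
Test 9^(30/q) mod 31 for each prime factor q of 30:
9^15 ≡ 1 (mod 31)  [q = 2: ≡ 1 ✗]
9^10 ≡ 5 (mod 31)  [q = 3: ≢ 1 ✓]
9^6 ≡ 8 (mod 31)  [q = 5: ≢ 1 ✓]
9^15 ≡ 1 shows ord(9) | 15, strictly less than φ(31); not a primitive root.

No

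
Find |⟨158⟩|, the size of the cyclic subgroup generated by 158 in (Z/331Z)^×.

Since 158 ∈ (Z/331Z)^×, its order divides φ(331) = 331 − 1 = 330 = 2 · 3 · 5 · 11.
Divisors of 330: 1, 2, 3, 5, 6, 10, 11, 15, 22, 30, 33, 55, 66, 110, 165, 330.
Check 158^d mod 331 for each divisor in increasing order:
158^1 ≡ 158
158^2 ≡ 139
158^3 ≡ 116
158^5 ≡ 236
158^6 ≡ 216
158^10 ≡ 88
158^11 ≡ 2
158^15 ≡ 246
158^22 ≡ 4
158^30 ≡ 274
158^33 ≡ 8
158^55 ≡ 32
158^66 ≡ 64
158^110 ≡ 31
158^165 ≡ 330
158^330 ≡ 1
The smallest such exponent is 330, so the order of 158 is 330.

330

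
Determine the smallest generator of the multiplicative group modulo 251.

φ(251) = 251 − 1 = 250 = 2 · 5^3.
Test candidates g = 2, 3, … against the prime factors q ∈ {2, 5} of φ(251): g is a generator iff g^(250/q) ≢ 1 for every such q.
g = 2: 2^125 ≡ 250; 2^50 ≡ 1 — hits 1, so not a primitive root.
g = 3: 3^125 ≡ 1 — hits 1, so not a primitive root.
g = 4: 4^125 ≡ 1 — hits 1, so not a primitive root.
g = 5: 5^125 ≡ 1 — hits 1, so not a primitive root.
g = 6: 6^125 ≡ 250; 6^50 ≡ 219 — none is 1, so 6 is a primitive root.
So 6 is the smallest generator of (Z/251Z)^×.

6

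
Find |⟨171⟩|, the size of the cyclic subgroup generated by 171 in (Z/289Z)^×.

17

The order of 171 must divide φ(289) = φ(17^2) = 17·(17−1) = 272 = 2^4 · 17.
Divisors of 272: 1, 2, 4, 8, 16, 17, 34, 68, 136, 272.
Evaluate successive powers at the divisors of 272:
171^1 ≡ 171 (mod 289)
171^2 ≡ 52 (mod 289)
171^4 ≡ 103 (mod 289)
171^8 ≡ 205 (mod 289)
171^16 ≡ 120 (mod 289)
171^17 ≡ 1 (mod 289) ✓
So ord_289(171) = 17.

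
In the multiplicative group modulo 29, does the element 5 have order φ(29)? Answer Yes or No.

φ(29) = 29 − 1 = 28 = 2^2 · 7.
5 is a primitive root mod 29 iff 5^(φ(29)/q) ≢ 1 for every prime q | φ(29), i.e. q ∈ {2, 7}.
5^14 ≡ 1 (mod 29)  [q = 2: ≡ 1 ✗]
5^4 ≡ 16 (mod 29)  [q = 7: ≢ 1 ✓]
Since 5^14 ≡ 1, the order of 5 divides 14 < 28, so 5 is not a primitive root.

No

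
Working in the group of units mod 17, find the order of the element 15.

Since 15 ∈ (Z/17Z)^×, its order divides φ(17) = 17 − 1 = 16 = 2^4.
Divisors of 16: 1, 2, 4, 8, 16.
Test each divisor d:
15^1 ≡ 15 (mod 17)
15^2 ≡ 4 (mod 17)
15^4 ≡ 16 (mod 17)
15^8 ≡ 1 (mod 17) ✓
So ord_17(15) = 8.

8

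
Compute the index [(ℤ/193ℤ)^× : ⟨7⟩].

8

By Lagrange's theorem, ord_193(7) divides φ(193) = 193 − 1 = 192 = 2^6 · 3.
Divisors of 192: 1, 2, 3, 4, 6, 8, 12, 16, 24, 32, 48, 64, 96, 192.
Evaluate successive powers at the divisors of 192:
7^1 ≡ 7 (mod 193)
7^2 ≡ 49 (mod 193)
7^3 ≡ 150 (mod 193)
7^4 ≡ 85 (mod 193)
7^6 ≡ 112 (mod 193)
7^8 ≡ 84 (mod 193)
7^12 ≡ 192 (mod 193)
7^16 ≡ 108 (mod 193)
7^24 ≡ 1 (mod 193) ✓
The order of 7 is 24, so the subgroup it generates has 24 elements.
Index = |(Z/193Z)^×| / |⟨7⟩| = 192 / 24 = 8.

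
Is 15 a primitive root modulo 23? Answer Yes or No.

φ(23) = 23 − 1 = 22 = 2 · 11.
An element g generates (Z/23Z)^× iff g^(22/q) ≢ 1 (mod 23) for each prime q ∈ {2, 11}.
15^11 ≡ 22 (mod 23)  [q = 2: ≢ 1 ✓]
15^2 ≡ 18 (mod 23)  [q = 11: ≢ 1 ✓]
All checks pass, so 15 has order 22 and is a primitive root modulo 23.

Yes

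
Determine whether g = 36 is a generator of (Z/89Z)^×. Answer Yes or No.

No

φ(89) = 89 − 1 = 88 = 2^3 · 11.
Test 36^(88/q) mod 89 for each prime factor q of 88:
36^44 ≡ 1 (mod 89)  [q = 2: ≡ 1 ✗]
36^8 ≡ 64 (mod 89)  [q = 11: ≢ 1 ✓]
Since 36^44 ≡ 1, the order of 36 divides 44 < 88, so 36 is not a primitive root.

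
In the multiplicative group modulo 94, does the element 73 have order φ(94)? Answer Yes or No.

Yes

φ(94) = φ(2)·φ(47) = 1·46 = 46 = 2 · 23.
73 is a primitive root mod 94 iff 73^(φ(94)/q) ≢ 1 for every prime q | φ(94), i.e. q ∈ {2, 23}.
73^23 ≡ 93 (mod 94)  [q = 2: ≢ 1 ✓]
73^2 ≡ 65 (mod 94)  [q = 23: ≢ 1 ✓]
All checks pass, so 73 has order 46 and is a primitive root modulo 94.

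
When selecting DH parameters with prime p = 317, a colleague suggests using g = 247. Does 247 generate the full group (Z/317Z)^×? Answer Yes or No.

φ(317) = 317 − 1 = 316 = 2^2 · 79.
An element g generates (Z/317Z)^× iff g^(316/q) ≢ 1 (mod 317) for each prime q ∈ {2, 79}.
247^158 ≡ 1 (mod 317)  [q = 2: ≡ 1 ✗]
247^4 ≡ 103 (mod 317)  [q = 79: ≢ 1 ✓]
The check at q = 2 fails, so 247 generates a proper subgroup.

No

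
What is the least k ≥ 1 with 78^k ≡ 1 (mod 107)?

By Lagrange's theorem, ord_107(78) divides φ(107) = 107 − 1 = 106 = 2 · 53.
Divisors of 106: 1, 2, 53, 106.
Check 78^d mod 107 for each divisor in increasing order:
78^1 ≡ 78
78^2 ≡ 92
78^53 ≡ 106
78^106 ≡ 1
Therefore the multiplicative order of 78 modulo 107 is 106.

106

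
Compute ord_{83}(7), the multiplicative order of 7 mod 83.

ord(7) | φ(83) = 83 − 1 = 82 = 2 · 41.
Divisors of 82: 1, 2, 41, 82.
Test each divisor d:
7^1 ≡ 7
7^2 ≡ 49
7^41 ≡ 1
Therefore the multiplicative order of 7 modulo 83 is 41.

41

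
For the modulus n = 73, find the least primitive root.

5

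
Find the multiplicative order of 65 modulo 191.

95

The order of 65 must divide φ(191) = 191 − 1 = 190 = 2 · 5 · 19.
Divisors of 190: 1, 2, 5, 10, 19, 38, 95, 190.
Test each divisor d:
65^1 ≡ 65
65^2 ≡ 23
65^5 ≡ 5
65^10 ≡ 25
65^19 ≡ 39
65^38 ≡ 184
65^95 ≡ 1
The smallest such exponent is 95, so the order of 65 is 95.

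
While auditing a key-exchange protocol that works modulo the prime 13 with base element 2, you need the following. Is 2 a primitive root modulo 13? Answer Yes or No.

Yes

φ(13) = 13 − 1 = 12 = 2^2 · 3.
It suffices to check that the order of 2 is not a proper divisor of 12: compute 2^(12/q) for q ∈ {2, 3}.
2^6 ≡ 12 (mod 13)  [q = 2: ≢ 1 ✓]
2^4 ≡ 3 (mod 13)  [q = 3: ≢ 1 ✓]
Every test exponent gives a nontrivial residue, hence 2 generates the full group.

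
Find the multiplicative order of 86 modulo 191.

95

ord(86) | φ(191) = 191 − 1 = 190 = 2 · 5 · 19.
Divisors of 190: 1, 2, 5, 10, 19, 38, 95, 190.
Compute 86^d (mod 191) for the divisors d until we hit 1:
86^1 ≡ 86 (mod 191)
86^2 ≡ 138 (mod 191)
86^5 ≡ 150 (mod 191)
86^10 ≡ 153 (mod 191)
86^19 ≡ 39 (mod 191)
86^38 ≡ 184 (mod 191)
86^95 ≡ 1 (mod 191) ✓
So ord_191(86) = 95.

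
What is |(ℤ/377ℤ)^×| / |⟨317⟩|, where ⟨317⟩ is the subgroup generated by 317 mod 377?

By Lagrange's theorem, ord_377(317) divides φ(377) = φ(13·29) = (13−1)·(29−1) = 12·28 = 336 = 2^4 · 3 · 7.
Divisors of 336: 1, 2, 3, 4, 6, 7, 8, 12, 14, 16, 21, 24, 28, 42, 48, 56, 84, 112, 168, 336.
Compute 317^d (mod 377) for the divisors d until we hit 1:
317^1 ≡ 317
317^2 ≡ 207
317^3 ≡ 21
317^4 ≡ 248
317^6 ≡ 64
317^7 ≡ 307
317^8 ≡ 53
317^12 ≡ 326
317^14 ≡ 376
317^16 ≡ 170
317^21 ≡ 70
317^24 ≡ 339
317^28 ≡ 1
Thus |⟨317⟩| = ord(317) = 28.
[(Z/377Z)^× : ⟨317⟩] = 336/28 = 12.

12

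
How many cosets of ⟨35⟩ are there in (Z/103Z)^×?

Since 35 ∈ (Z/103Z)^×, its order divides φ(103) = 103 − 1 = 102 = 2 · 3 · 17.
Divisors of 102: 1, 2, 3, 6, 17, 34, 51, 102.
Compute 35^d (mod 103) for the divisors d until we hit 1:
35^1 ≡ 35 (mod 103)
35^2 ≡ 92 (mod 103)
35^3 ≡ 27 (mod 103)
35^6 ≡ 8 (mod 103)
35^17 ≡ 47 (mod 103)
35^34 ≡ 46 (mod 103)
35^51 ≡ 102 (mod 103)
35^102 ≡ 1 (mod 103) ✓
The order of 35 is 102, so the subgroup it generates has 102 elements.
The index is φ(103) / ord(35) = 102 / 102 = 1.

1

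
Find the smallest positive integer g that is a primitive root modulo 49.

φ(49) = φ(7^2) = 7·(7−1) = 42 = 2 · 3 · 7.
Test candidates g = 2, 3, … against the prime factors q ∈ {2, 3, 7} of φ(49): g is a generator iff g^(42/q) ≢ 1 for every such q.
g = 2: 2^21 ≡ 1 — hits 1, so not a primitive root.
g = 3: 3^21 ≡ 48; 3^14 ≡ 30; 3^6 ≡ 43 — none is 1, so 3 is a primitive root.
The smallest primitive root modulo 49 is 3.

3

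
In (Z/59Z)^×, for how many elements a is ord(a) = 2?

φ(59) = 59 − 1 = 58 = 2 · 29.
In a cyclic group of order 58, there are φ(d) elements of order d for each divisor d of 58, and zero for non-divisors.
2 | 58, and φ(2) = 2 − 1 = 1.

1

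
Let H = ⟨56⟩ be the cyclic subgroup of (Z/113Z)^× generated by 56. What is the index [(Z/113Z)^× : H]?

4

By Lagrange's theorem, ord_113(56) divides φ(113) = 113 − 1 = 112 = 2^4 · 7.
Divisors of 112: 1, 2, 4, 7, 8, 14, 16, 28, 56, 112.
Compute 56^d (mod 113) for the divisors d until we hit 1:
56^1 ≡ 56 (mod 113)
56^2 ≡ 85 (mod 113)
56^4 ≡ 106 (mod 113)
56^7 ≡ 15 (mod 113)
56^8 ≡ 49 (mod 113)
56^14 ≡ 112 (mod 113)
56^16 ≡ 28 (mod 113)
56^28 ≡ 1 (mod 113) ✓
So ord_113(56) = 28, hence |⟨56⟩| = 28.
Index = |(Z/113Z)^×| / |⟨56⟩| = 112 / 28 = 4.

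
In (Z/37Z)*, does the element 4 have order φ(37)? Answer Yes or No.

φ(37) = 37 − 1 = 36 = 2^2 · 3^2.
4 is a primitive root mod 37 iff 4^(φ(37)/q) ≢ 1 for every prime q | φ(37), i.e. q ∈ {2, 3}.
4^18 ≡ 1 (mod 37)  [q = 2: ≡ 1 ✗]
4^12 ≡ 10 (mod 37)  [q = 3: ≢ 1 ✓]
The check at q = 2 fails, so 4 generates a proper subgroup.

No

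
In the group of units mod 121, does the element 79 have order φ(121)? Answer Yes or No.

Yes

φ(121) = φ(11^2) = 11·(11−1) = 110 = 2 · 5 · 11.
It suffices to check that the order of 79 is not a proper divisor of 110: compute 79^(110/q) for q ∈ {2, 5, 11}.
79^55 ≡ 120 (mod 121)  [q = 2: ≢ 1 ✓]
79^22 ≡ 81 (mod 121)  [q = 5: ≢ 1 ✓]
79^10 ≡ 78 (mod 121)  [q = 11: ≢ 1 ✓]
None equal 1, so ord_121(79) = 110: 79 is a primitive root.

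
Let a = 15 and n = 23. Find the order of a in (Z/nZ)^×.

22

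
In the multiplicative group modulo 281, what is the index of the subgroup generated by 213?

14

Since 213 ∈ (Z/281Z)^×, its order divides φ(281) = 281 − 1 = 280 = 2^3 · 5 · 7.
Divisors of 280: 1, 2, 4, 5, 7, 8, 10, 14, 20, 28, 35, 40, 56, 70, 140, 280.
Test each divisor d:
213^1 ≡ 213 (mod 281)
213^2 ≡ 128 (mod 281)
213^4 ≡ 86 (mod 281)
213^5 ≡ 53 (mod 281)
213^7 ≡ 40 (mod 281)
213^8 ≡ 90 (mod 281)
213^10 ≡ 280 (mod 281)
213^14 ≡ 195 (mod 281)
213^20 ≡ 1 (mod 281) ✓
Thus |⟨213⟩| = ord(213) = 20.
[(Z/281Z)^× : ⟨213⟩] = 280/20 = 14.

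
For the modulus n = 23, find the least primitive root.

5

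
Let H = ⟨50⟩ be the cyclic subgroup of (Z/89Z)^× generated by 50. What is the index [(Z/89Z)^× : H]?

The order of 50 must divide φ(89) = 89 − 1 = 88 = 2^3 · 11.
Divisors of 88: 1, 2, 4, 8, 11, 22, 44, 88.
Compute 50^d (mod 89) for the divisors d until we hit 1:
50^1 ≡ 50 (mod 89)
50^2 ≡ 8 (mod 89)
50^4 ≡ 64 (mod 89)
50^8 ≡ 2 (mod 89)
50^11 ≡ 88 (mod 89)
50^22 ≡ 1 (mod 89) ✓
So ord_89(50) = 22, hence |⟨50⟩| = 22.
[(Z/89Z)^× : ⟨50⟩] = 88/22 = 4.

4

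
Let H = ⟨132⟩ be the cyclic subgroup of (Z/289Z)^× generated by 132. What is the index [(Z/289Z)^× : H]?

By Lagrange's theorem, ord_289(132) divides φ(289) = φ(17^2) = 17·(17−1) = 272 = 2^4 · 17.
Divisors of 272: 1, 2, 4, 8, 16, 17, 34, 68, 136, 272.
Compute 132^d (mod 289) for the divisors d until we hit 1:
132^1 ≡ 132
132^2 ≡ 84
132^4 ≡ 120
132^8 ≡ 239
132^16 ≡ 188
132^17 ≡ 251
132^34 ≡ 288
132^68 ≡ 1
So ord_289(132) = 68, hence |⟨132⟩| = 68.
[(Z/289Z)^× : ⟨132⟩] = 272/68 = 4.

4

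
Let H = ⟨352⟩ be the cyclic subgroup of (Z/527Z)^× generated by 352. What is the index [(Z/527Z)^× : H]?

The order of 352 must divide φ(527) = φ(17·31) = (17−1)·(31−1) = 16·30 = 480 = 2^5 · 3 · 5.
Divisors of 480: 1, 2, 3, 4, 5, 6, 8, 10, 12, 15, 16, 20, 24, 30, 32, 40, 48, 60, 80, 96, 120, 160, 240, 480.
Compute 352^d (mod 527) for the divisors d until we hit 1:
352^1 ≡ 352
352^2 ≡ 59
352^3 ≡ 215
352^4 ≡ 319
352^5 ≡ 37
352^6 ≡ 376
352^8 ≡ 50
352^10 ≡ 315
352^12 ≡ 140
352^15 ≡ 61
352^16 ≡ 392
352^20 ≡ 149
352^24 ≡ 101
352^30 ≡ 32
352^32 ≡ 307
352^40 ≡ 67
352^48 ≡ 188
352^60 ≡ 497
352^80 ≡ 273
352^96 ≡ 35
352^120 ≡ 373
352^160 ≡ 222
352^240 ≡ 1
So ord_527(352) = 240, hence |⟨352⟩| = 240.
The index is φ(527) / ord(352) = 480 / 240 = 2.

2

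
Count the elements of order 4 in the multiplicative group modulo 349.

φ(349) = 349 − 1 = 348 = 2^2 · 3 · 29.
In a cyclic group of order 348, there are φ(d) elements of order d for each divisor d of 348, and zero for non-divisors.
4 = 2^2 divides 348, and φ(4) = 2.

2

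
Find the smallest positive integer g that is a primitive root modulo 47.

5

φ(47) = 47 − 1 = 46 = 2 · 23.
g is a primitive root iff g^(46/q) ≢ 1 (mod 47) for each prime q ∈ {2, 23}.
g = 2: 2^23 ≡ 1 — hits 1, so not a primitive root.
g = 3: 3^23 ≡ 1 — hits 1, so not a primitive root.
g = 4: 4^23 ≡ 1 — hits 1, so not a primitive root.
g = 5: 5^23 ≡ 46; 5^2 ≡ 25 — none is 1, so 5 is a primitive root.
So 5 is the smallest generator of (Z/47Z)^×.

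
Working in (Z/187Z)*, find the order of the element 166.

4

By Lagrange's theorem, ord_187(166) divides φ(187) = φ(11·17) = (11−1)·(17−1) = 10·16 = 160 = 2^5 · 5.
Divisors of 160: 1, 2, 4, 5, 8, 10, 16, 20, 32, 40, 80, 160.
Test each divisor d:
166^1 ≡ 166 (mod 187)
166^2 ≡ 67 (mod 187)
166^4 ≡ 1 (mod 187) ✓
Hence ord(166) = 4.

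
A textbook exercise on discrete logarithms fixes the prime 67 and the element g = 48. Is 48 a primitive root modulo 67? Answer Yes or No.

Yes

φ(67) = 67 − 1 = 66 = 2 · 3 · 11.
An element g generates (Z/67Z)^× iff g^(66/q) ≢ 1 (mod 67) for each prime q ∈ {2, 3, 11}.
48^33 ≡ 66 (mod 67)  [q = 2: ≢ 1 ✓]
48^22 ≡ 37 (mod 67)  [q = 3: ≢ 1 ✓]
48^6 ≡ 22 (mod 67)  [q = 11: ≢ 1 ✓]
Every test exponent gives a nontrivial residue, hence 48 generates the full group.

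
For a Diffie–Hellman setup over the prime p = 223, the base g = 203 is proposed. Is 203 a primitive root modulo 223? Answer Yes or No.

No

φ(223) = 223 − 1 = 222 = 2 · 3 · 37.
203 is a primitive root mod 223 iff 203^(φ(223)/q) ≢ 1 for every prime q | φ(223), i.e. q ∈ {2, 3, 37}.
203^111 ≡ 1 (mod 223)  [q = 2: ≡ 1 ✗]
203^74 ≡ 39 (mod 223)  [q = 3: ≢ 1 ✓]
203^6 ≡ 115 (mod 223)  [q = 37: ≢ 1 ✓]
The check at q = 2 fails, so 203 generates a proper subgroup.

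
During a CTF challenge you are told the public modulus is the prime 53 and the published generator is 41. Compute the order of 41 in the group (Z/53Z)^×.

By Lagrange's theorem, ord_53(41) divides φ(53) = 53 − 1 = 52 = 2^2 · 13.
Divisors of 52: 1, 2, 4, 13, 26, 52.
Evaluate successive powers at the divisors of 52:
41^1 ≡ 41 (mod 53)
41^2 ≡ 38 (mod 53)
41^4 ≡ 13 (mod 53)
41^13 ≡ 30 (mod 53)
41^26 ≡ 52 (mod 53)
41^52 ≡ 1 (mod 53) ✓
So ord_53(41) = 52.

52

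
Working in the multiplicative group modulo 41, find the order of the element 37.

5

Since 37 ∈ (Z/41Z)^×, its order divides φ(41) = 41 − 1 = 40 = 2^3 · 5.
Divisors of 40: 1, 2, 4, 5, 8, 10, 20, 40.
Check 37^d mod 41 for each divisor in increasing order:
37^1 ≡ 37 (mod 41)
37^2 ≡ 16 (mod 41)
37^4 ≡ 10 (mod 41)
37^5 ≡ 1 (mod 41) ✓
So ord_41(37) = 5.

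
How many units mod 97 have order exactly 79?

φ(97) = 97 − 1 = 96 = 2^5 · 3.
In a cyclic group of order 96, there are φ(d) elements of order d for each divisor d of 96, and zero for non-divisors.
Since 79 ∤ 96, the count is 0.

0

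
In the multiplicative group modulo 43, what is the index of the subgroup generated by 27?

3

Since 27 ∈ (Z/43Z)^×, its order divides φ(43) = 43 − 1 = 42 = 2 · 3 · 7.
Divisors of 42: 1, 2, 3, 6, 7, 14, 21, 42.
Check 27^d mod 43 for each divisor in increasing order:
27^1 ≡ 27 (mod 43)
27^2 ≡ 41 (mod 43)
27^3 ≡ 32 (mod 43)
27^6 ≡ 35 (mod 43)
27^7 ≡ 42 (mod 43)
27^14 ≡ 1 (mod 43) ✓
Thus |⟨27⟩| = ord(27) = 14.
[(Z/43Z)^× : ⟨27⟩] = 42/14 = 3.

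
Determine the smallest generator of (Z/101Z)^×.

φ(101) = 101 − 1 = 100 = 2^2 · 5^2.
Test candidates g = 2, 3, … against the prime factors q ∈ {2, 5} of φ(101): g is a generator iff g^(100/q) ≢ 1 for every such q.
g = 2: 2^50 ≡ 100; 2^20 ≡ 95 — none is 1, so 2 is a primitive root.
Hence the least primitive root of 101 is 2.

2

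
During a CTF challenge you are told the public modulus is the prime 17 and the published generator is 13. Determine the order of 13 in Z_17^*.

4

The order of 13 must divide φ(17) = 17 − 1 = 16 = 2^4.
Divisors of 16: 1, 2, 4, 8, 16.
Check 13^d mod 17 for each divisor in increasing order:
13^1 ≡ 13
13^2 ≡ 16
13^4 ≡ 1
Hence ord(13) = 4.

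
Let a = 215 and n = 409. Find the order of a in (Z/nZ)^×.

136

By Lagrange's theorem, ord_409(215) divides φ(409) = 409 − 1 = 408 = 2^3 · 3 · 17.
Divisors of 408: 1, 2, 3, 4, 6, 8, 12, 17, 24, 34, 51, 68, 102, 136, 204, 408.
Evaluate successive powers at the divisors of 408:
215^1 ≡ 215
215^2 ≡ 8
215^3 ≡ 84
215^4 ≡ 64
215^6 ≡ 103
215^8 ≡ 6
215^12 ≡ 384
215^17 ≡ 378
215^24 ≡ 216
215^34 ≡ 143
215^51 ≡ 66
215^68 ≡ 408
215^102 ≡ 266
215^136 ≡ 1
Therefore the multiplicative order of 215 modulo 409 is 136.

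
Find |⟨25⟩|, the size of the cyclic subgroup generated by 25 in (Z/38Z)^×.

By Lagrange's theorem, ord_38(25) divides φ(38) = φ(2)·φ(19) = 1·18 = 18 = 2 · 3^2.
Divisors of 18: 1, 2, 3, 6, 9, 18.
Compute 25^d (mod 38) for the divisors d until we hit 1:
25^1 ≡ 25
25^2 ≡ 17
25^3 ≡ 7
25^6 ≡ 11
25^9 ≡ 1
Therefore the multiplicative order of 25 modulo 38 is 9.

9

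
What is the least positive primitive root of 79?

φ(79) = 79 − 1 = 78 = 2 · 3 · 13.
g is a primitive root iff g^(78/q) ≢ 1 (mod 79) for each prime q ∈ {2, 3, 13}.
g = 2: 2^39 ≡ 1 — hits 1, so not a primitive root.
g = 3: 3^39 ≡ 78; 3^26 ≡ 23; 3^6 ≡ 18 — none is 1, so 3 is a primitive root.
The smallest primitive root modulo 79 is 3.

3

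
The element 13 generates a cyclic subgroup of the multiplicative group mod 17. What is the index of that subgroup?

By Lagrange's theorem, ord_17(13) divides φ(17) = 17 − 1 = 16 = 2^4.
Divisors of 16: 1, 2, 4, 8, 16.
Compute 13^d (mod 17) for the divisors d until we hit 1:
13^1 ≡ 13 (mod 17)
13^2 ≡ 16 (mod 17)
13^4 ≡ 1 (mod 17) ✓
The order of 13 is 4, so the subgroup it generates has 4 elements.
[(Z/17Z)^× : ⟨13⟩] = 16/4 = 4.

4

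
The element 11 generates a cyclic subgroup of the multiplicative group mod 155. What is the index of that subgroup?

Since 11 ∈ (Z/155Z)^×, its order divides φ(155) = φ(5·31) = (5−1)·(31−1) = 4·30 = 120 = 2^3 · 3 · 5.
Divisors of 120: 1, 2, 3, 4, 5, 6, 8, 10, 12, 15, 20, 24, 30, 40, 60, 120.
Evaluate successive powers at the divisors of 120:
11^1 ≡ 11 (mod 155)
11^2 ≡ 121 (mod 155)
11^3 ≡ 91 (mod 155)
11^4 ≡ 71 (mod 155)
11^5 ≡ 6 (mod 155)
11^6 ≡ 66 (mod 155)
11^8 ≡ 81 (mod 155)
11^10 ≡ 36 (mod 155)
11^12 ≡ 16 (mod 155)
11^15 ≡ 61 (mod 155)
11^20 ≡ 56 (mod 155)
11^24 ≡ 101 (mod 155)
11^30 ≡ 1 (mod 155) ✓
So ord_155(11) = 30, hence |⟨11⟩| = 30.
Index = |(Z/155Z)^×| / |⟨11⟩| = 120 / 30 = 4.

4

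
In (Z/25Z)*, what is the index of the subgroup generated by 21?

ord(21) | φ(25) = φ(5^2) = 5·(5−1) = 20 = 2^2 · 5.
Divisors of 20: 1, 2, 4, 5, 10, 20.
Evaluate successive powers at the divisors of 20:
21^1 ≡ 21
21^2 ≡ 16
21^4 ≡ 6
21^5 ≡ 1
So ord_25(21) = 5, hence |⟨21⟩| = 5.
[(Z/25Z)^× : ⟨21⟩] = 20/5 = 4.

4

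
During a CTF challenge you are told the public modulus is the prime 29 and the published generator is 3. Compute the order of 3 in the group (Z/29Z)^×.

ord(3) | φ(29) = 29 − 1 = 28 = 2^2 · 7.
Divisors of 28: 1, 2, 4, 7, 14, 28.
Check 3^d mod 29 for each divisor in increasing order:
3^1 ≡ 3 (mod 29)
3^2 ≡ 9 (mod 29)
3^4 ≡ 23 (mod 29)
3^7 ≡ 12 (mod 29)
3^14 ≡ 28 (mod 29)
3^28 ≡ 1 (mod 29) ✓
Therefore the multiplicative order of 3 modulo 29 is 28.

28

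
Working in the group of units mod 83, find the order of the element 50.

The order of 50 must divide φ(83) = 83 − 1 = 82 = 2 · 41.
Divisors of 82: 1, 2, 41, 82.
Test each divisor d:
50^1 ≡ 50 (mod 83)
50^2 ≡ 10 (mod 83)
50^41 ≡ 82 (mod 83)
50^82 ≡ 1 (mod 83) ✓
Therefore the multiplicative order of 50 modulo 83 is 82.

82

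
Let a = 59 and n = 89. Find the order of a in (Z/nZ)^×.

88

Since 59 ∈ (Z/89Z)^×, its order divides φ(89) = 89 − 1 = 88 = 2^3 · 11.
Divisors of 88: 1, 2, 4, 8, 11, 22, 44, 88.
Compute 59^d (mod 89) for the divisors d until we hit 1:
59^1 ≡ 59 (mod 89)
59^2 ≡ 10 (mod 89)
59^4 ≡ 11 (mod 89)
59^8 ≡ 32 (mod 89)
59^11 ≡ 12 (mod 89)
59^22 ≡ 55 (mod 89)
59^44 ≡ 88 (mod 89)
59^88 ≡ 1 (mod 89) ✓
So ord_89(59) = 88.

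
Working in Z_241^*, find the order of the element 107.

60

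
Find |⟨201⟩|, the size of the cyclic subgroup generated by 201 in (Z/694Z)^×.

173

ord(201) | φ(694) = φ(2)·φ(347) = 1·346 = 346 = 2 · 173.
Divisors of 346: 1, 2, 173, 346.
Evaluate successive powers at the divisors of 346:
201^1 ≡ 201
201^2 ≡ 149
201^173 ≡ 1
So ord_694(201) = 173.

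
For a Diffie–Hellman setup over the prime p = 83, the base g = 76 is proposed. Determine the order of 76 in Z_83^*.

82

ord(76) | φ(83) = 83 − 1 = 82 = 2 · 41.
Divisors of 82: 1, 2, 41, 82.
Test each divisor d:
76^1 ≡ 76 (mod 83)
76^2 ≡ 49 (mod 83)
76^41 ≡ 82 (mod 83)
76^82 ≡ 1 (mod 83) ✓
Therefore the multiplicative order of 76 modulo 83 is 82.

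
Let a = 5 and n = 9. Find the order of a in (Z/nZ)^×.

6

Since 5 ∈ (Z/9Z)^×, its order divides φ(9) = φ(3^2) = 3·(3−1) = 6 = 2 · 3.
Divisors of 6: 1, 2, 3, 6.
Compute 5^d (mod 9) for the divisors d until we hit 1:
5^1 ≡ 5 (mod 9)
5^2 ≡ 7 (mod 9)
5^3 ≡ 8 (mod 9)
5^6 ≡ 1 (mod 9) ✓
So ord_9(5) = 6.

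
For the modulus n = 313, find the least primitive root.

10

φ(313) = 313 − 1 = 312 = 2^3 · 3 · 13.
g is a primitive root iff g^(312/q) ≢ 1 (mod 313) for each prime q ∈ {2, 3, 13}.
g = 2: 2^156 ≡ 1 — hits 1, so not a primitive root.
g = 3: 3^156 ≡ 1 — hits 1, so not a primitive root.
g = 4: 4^156 ≡ 1 — hits 1, so not a primitive root.
g = 5: 5^156 ≡ 312; 5^104 ≡ 1 — hits 1, so not a primitive root.
g = 6: 6^156 ≡ 1 — hits 1, so not a primitive root.
g = 7: 7^156 ≡ 312; 7^104 ≡ 1 — hits 1, so not a primitive root.
g = 8: 8^156 ≡ 1 — hits 1, so not a primitive root.
g = 9: 9^156 ≡ 1 — hits 1, so not a primitive root.
g = 10: 10^156 ≡ 312; 10^104 ≡ 214; 10^24 ≡ 103 — none is 1, so 10 is a primitive root.
Hence the least primitive root of 313 is 10.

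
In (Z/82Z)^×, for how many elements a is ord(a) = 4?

2

φ(82) = φ(2)·φ(41) = 1·40 = 40 = 2^3 · 5.
Since (Z/82Z)^× is cyclic of order 40, the number of elements of order d is φ(d) when d | 40 and 0 otherwise.
4 = 2^2 divides 40, and φ(4) = 2.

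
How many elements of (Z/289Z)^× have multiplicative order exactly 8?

4

φ(289) = φ(17^2) = 17·(17−1) = 272 = 2^4 · 17.
Since (Z/289Z)^× is cyclic of order 272, the number of elements of order d is φ(d) when d | 272 and 0 otherwise.
8 = 2^3 divides 272, and φ(8) = 4.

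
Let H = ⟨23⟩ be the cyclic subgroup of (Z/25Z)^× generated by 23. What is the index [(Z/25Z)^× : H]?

Since 23 ∈ (Z/25Z)^×, its order divides φ(25) = φ(5^2) = 5·(5−1) = 20 = 2^2 · 5.
Divisors of 20: 1, 2, 4, 5, 10, 20.
Evaluate successive powers at the divisors of 20:
23^1 ≡ 23 (mod 25)
23^2 ≡ 4 (mod 25)
23^4 ≡ 16 (mod 25)
23^5 ≡ 18 (mod 25)
23^10 ≡ 24 (mod 25)
23^20 ≡ 1 (mod 25) ✓
Thus |⟨23⟩| = ord(23) = 20.
The index is φ(25) / ord(23) = 20 / 20 = 1.

1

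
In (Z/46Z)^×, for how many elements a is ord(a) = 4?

φ(46) = φ(2)·φ(23) = 1·22 = 22 = 2 · 11.
(Z/46Z)^× is cyclic (|G| = 22); a cyclic group of order m has exactly φ(d) elements of each order d | m, and none otherwise.
4 does not divide 22, so no element of (Z/46Z)^× has order 4.

0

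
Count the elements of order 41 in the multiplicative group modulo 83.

40

φ(83) = 83 − 1 = 82 = 2 · 41.
(Z/83Z)^× is cyclic (|G| = 82); a cyclic group of order m has exactly φ(d) elements of each order d | m, and none otherwise.
41 | 82, and φ(41) = 41 − 1 = 40.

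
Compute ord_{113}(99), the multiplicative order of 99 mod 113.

28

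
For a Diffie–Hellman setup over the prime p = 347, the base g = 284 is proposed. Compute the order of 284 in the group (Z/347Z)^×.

173

By Lagrange's theorem, ord_347(284) divides φ(347) = 347 − 1 = 346 = 2 · 173.
Divisors of 346: 1, 2, 173, 346.
Evaluate successive powers at the divisors of 346:
284^1 ≡ 284 (mod 347)
284^2 ≡ 152 (mod 347)
284^173 ≡ 1 (mod 347) ✓
Therefore the multiplicative order of 284 modulo 347 is 173.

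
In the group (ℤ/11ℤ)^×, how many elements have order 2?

1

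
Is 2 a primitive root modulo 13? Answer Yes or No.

φ(13) = 13 − 1 = 12 = 2^2 · 3.
An element g generates (Z/13Z)^× iff g^(12/q) ≢ 1 (mod 13) for each prime q ∈ {2, 3}.
2^6 ≡ 12 (mod 13)  [q = 2: ≢ 1 ✓]
2^4 ≡ 3 (mod 13)  [q = 3: ≢ 1 ✓]
All checks pass, so 2 has order 12 and is a primitive root modulo 13.

Yes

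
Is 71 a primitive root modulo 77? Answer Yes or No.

No

77 = 7 · 11 is a product of two distinct odd primes, so (Z/77Z)^× ≅ (Z/7Z)^× × (Z/11Z)^× is not cyclic.
No primitive root modulo 77 exists; in particular 71 is not one.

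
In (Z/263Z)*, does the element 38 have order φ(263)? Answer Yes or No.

Yes

φ(263) = 263 − 1 = 262 = 2 · 131.
It suffices to check that the order of 38 is not a proper divisor of 262: compute 38^(262/q) for q ∈ {2, 131}.
38^131 ≡ 262 (mod 263)  [q = 2: ≢ 1 ✓]
38^2 ≡ 129 (mod 263)  [q = 131: ≢ 1 ✓]
None equal 1, so ord_263(38) = 262: 38 is a primitive root.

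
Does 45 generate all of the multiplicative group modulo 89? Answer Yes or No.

φ(89) = 89 − 1 = 88 = 2^3 · 11.
45 is a primitive root mod 89 iff 45^(φ(89)/q) ≢ 1 for every prime q | φ(89), i.e. q ∈ {2, 11}.
45^44 ≡ 1 (mod 89)  [q = 2: ≡ 1 ✗]
45^8 ≡ 8 (mod 89)  [q = 11: ≢ 1 ✓]
The check at q = 2 fails, so 45 generates a proper subgroup.

No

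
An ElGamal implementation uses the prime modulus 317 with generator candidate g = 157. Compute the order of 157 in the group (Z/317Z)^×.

158

ord(157) | φ(317) = 317 − 1 = 316 = 2^2 · 79.
Divisors of 316: 1, 2, 4, 79, 158, 316.
Evaluate successive powers at the divisors of 316:
157^1 ≡ 157 (mod 317)
157^2 ≡ 240 (mod 317)
157^4 ≡ 223 (mod 317)
157^79 ≡ 316 (mod 317)
157^158 ≡ 1 (mod 317) ✓
The smallest such exponent is 158, so the order of 157 is 158.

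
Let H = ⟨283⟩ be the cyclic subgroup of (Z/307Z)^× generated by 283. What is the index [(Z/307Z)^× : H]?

By Lagrange's theorem, ord_307(283) divides φ(307) = 307 − 1 = 306 = 2 · 3^2 · 17.
Divisors of 306: 1, 2, 3, 6, 9, 17, 18, 34, 51, 102, 153, 306.
Evaluate successive powers at the divisors of 306:
283^1 ≡ 283 (mod 307)
283^2 ≡ 269 (mod 307)
283^3 ≡ 298 (mod 307)
283^6 ≡ 81 (mod 307)
283^9 ≡ 192 (mod 307)
283^17 ≡ 306 (mod 307)
283^18 ≡ 24 (mod 307)
283^34 ≡ 1 (mod 307) ✓
So ord_307(283) = 34, hence |⟨283⟩| = 34.
The index is φ(307) / ord(283) = 306 / 34 = 9.

9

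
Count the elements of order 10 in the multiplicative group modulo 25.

φ(25) = φ(5^2) = 5·(5−1) = 20 = 2^2 · 5.
Since (Z/25Z)^× is cyclic of order 20, the number of elements of order d is φ(d) when d | 20 and 0 otherwise.
10 = 2 · 5 divides 20, and φ(10) = 4.

4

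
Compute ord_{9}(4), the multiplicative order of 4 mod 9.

3

ord(4) | φ(9) = φ(3^2) = 3·(3−1) = 6 = 2 · 3.
Divisors of 6: 1, 2, 3, 6.
Test each divisor d:
4^1 ≡ 4 (mod 9)
4^2 ≡ 7 (mod 9)
4^3 ≡ 1 (mod 9) ✓
Therefore the multiplicative order of 4 modulo 9 is 3.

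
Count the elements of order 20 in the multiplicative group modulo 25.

8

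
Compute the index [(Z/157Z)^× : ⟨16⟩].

12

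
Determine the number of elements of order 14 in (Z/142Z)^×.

6

φ(142) = φ(2)·φ(71) = 1·70 = 70 = 2 · 5 · 7.
(Z/142Z)^× is cyclic (|G| = 70); a cyclic group of order m has exactly φ(d) elements of each order d | m, and none otherwise.
14 = 2 · 7 divides 70, and φ(14) = 6.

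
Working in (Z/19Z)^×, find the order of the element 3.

The order of 3 must divide φ(19) = 19 − 1 = 18 = 2 · 3^2.
Divisors of 18: 1, 2, 3, 6, 9, 18.
Test each divisor d:
3^1 ≡ 3 (mod 19)
3^2 ≡ 9 (mod 19)
3^3 ≡ 8 (mod 19)
3^6 ≡ 7 (mod 19)
3^9 ≡ 18 (mod 19)
3^18 ≡ 1 (mod 19) ✓
Therefore the multiplicative order of 3 modulo 19 is 18.

18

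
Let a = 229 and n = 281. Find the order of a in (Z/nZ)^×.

280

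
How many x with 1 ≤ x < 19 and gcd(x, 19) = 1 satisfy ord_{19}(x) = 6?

2

φ(19) = 19 − 1 = 18 = 2 · 3^2.
Since (Z/19Z)^× is cyclic of order 18, the number of elements of order d is φ(d) when d | 18 and 0 otherwise.
6 = 2 · 3 divides 18, and φ(6) = 2.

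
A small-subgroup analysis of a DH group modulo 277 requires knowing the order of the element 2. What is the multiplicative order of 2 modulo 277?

The order of 2 must divide φ(277) = 277 − 1 = 276 = 2^2 · 3 · 23.
Divisors of 276: 1, 2, 3, 4, 6, 12, 23, 46, 69, 92, 138, 276.
Compute 2^d (mod 277) for the divisors d until we hit 1:
2^1 ≡ 2 (mod 277)
2^2 ≡ 4 (mod 277)
2^3 ≡ 8 (mod 277)
2^4 ≡ 16 (mod 277)
2^6 ≡ 64 (mod 277)
2^12 ≡ 218 (mod 277)
2^23 ≡ 217 (mod 277)
2^46 ≡ 276 (mod 277)
2^69 ≡ 60 (mod 277)
2^92 ≡ 1 (mod 277) ✓
Therefore the multiplicative order of 2 modulo 277 is 92.

92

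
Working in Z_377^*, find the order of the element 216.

28

ord(216) | φ(377) = φ(13·29) = (13−1)·(29−1) = 12·28 = 336 = 2^4 · 3 · 7.
Divisors of 336: 1, 2, 3, 4, 6, 7, 8, 12, 14, 16, 21, 24, 28, 42, 48, 56, 84, 112, 168, 336.
Check 216^d mod 377 for each divisor in increasing order:
216^1 ≡ 216
216^2 ≡ 285
216^3 ≡ 109
216^4 ≡ 170
216^6 ≡ 194
216^7 ≡ 57
216^8 ≡ 248
216^12 ≡ 313
216^14 ≡ 233
216^16 ≡ 53
216^21 ≡ 86
216^24 ≡ 326
216^28 ≡ 1
So ord_377(216) = 28.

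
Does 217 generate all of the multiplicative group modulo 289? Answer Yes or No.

φ(289) = φ(17^2) = 17·(17−1) = 272 = 2^4 · 17.
Test 217^(272/q) mod 289 for each prime factor q of 272:
217^136 ≡ 1 (mod 289)  [q = 2: ≡ 1 ✗]
217^16 ≡ 137 (mod 289)  [q = 17: ≢ 1 ✓]
217^136 ≡ 1 shows ord(217) | 136, strictly less than φ(289); not a primitive root.

No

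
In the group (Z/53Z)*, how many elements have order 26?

φ(53) = 53 − 1 = 52 = 2^2 · 13.
In a cyclic group of order 52, there are φ(d) elements of order d for each divisor d of 52, and zero for non-divisors.
26 = 2 · 13 divides 52, and φ(26) = 12.

12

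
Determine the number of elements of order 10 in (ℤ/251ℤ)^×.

4

φ(251) = 251 − 1 = 250 = 2 · 5^3.
In a cyclic group of order 250, there are φ(d) elements of order d for each divisor d of 250, and zero for non-divisors.
10 = 2 · 5 divides 250, and φ(10) = 4.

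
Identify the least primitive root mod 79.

3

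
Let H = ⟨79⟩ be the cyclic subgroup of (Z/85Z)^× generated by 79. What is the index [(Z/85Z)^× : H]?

Since 79 ∈ (Z/85Z)^×, its order divides φ(85) = φ(5·17) = (5−1)·(17−1) = 4·16 = 64 = 2^6.
Divisors of 64: 1, 2, 4, 8, 16, 32, 64.
Compute 79^d (mod 85) for the divisors d until we hit 1:
79^1 ≡ 79
79^2 ≡ 36
79^4 ≡ 21
79^8 ≡ 16
79^16 ≡ 1
So ord_85(79) = 16, hence |⟨79⟩| = 16.
[(Z/85Z)^× : ⟨79⟩] = 64/16 = 4.

4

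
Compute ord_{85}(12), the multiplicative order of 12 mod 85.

The order of 12 must divide φ(85) = φ(5·17) = (5−1)·(17−1) = 4·16 = 64 = 2^6.
Divisors of 64: 1, 2, 4, 8, 16, 32, 64.
Test each divisor d:
12^1 ≡ 12 (mod 85)
12^2 ≡ 59 (mod 85)
12^4 ≡ 81 (mod 85)
12^8 ≡ 16 (mod 85)
12^16 ≡ 1 (mod 85) ✓
Hence ord(12) = 16.

16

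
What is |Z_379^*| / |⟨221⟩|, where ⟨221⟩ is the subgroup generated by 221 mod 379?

2

ord(221) | φ(379) = 379 − 1 = 378 = 2 · 3^3 · 7.
Divisors of 378: 1, 2, 3, 6, 7, 9, 14, 18, 21, 27, 42, 54, 63, 126, 189, 378.
Check 221^d mod 379 for each divisor in increasing order:
221^1 ≡ 221
221^2 ≡ 329
221^3 ≡ 320
221^6 ≡ 70
221^7 ≡ 310
221^9 ≡ 39
221^14 ≡ 213
221^18 ≡ 5
221^21 ≡ 84
221^27 ≡ 195
221^42 ≡ 234
221^54 ≡ 125
221^63 ≡ 327
221^126 ≡ 51
221^189 ≡ 1
The order of 221 is 189, so the subgroup it generates has 189 elements.
[(Z/379Z)^× : ⟨221⟩] = 378/189 = 2.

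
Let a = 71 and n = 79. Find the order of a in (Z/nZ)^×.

Since 71 ∈ (Z/79Z)^×, its order divides φ(79) = 79 − 1 = 78 = 2 · 3 · 13.
Divisors of 78: 1, 2, 3, 6, 13, 26, 39, 78.
Evaluate successive powers at the divisors of 78:
71^1 ≡ 71 (mod 79)
71^2 ≡ 64 (mod 79)
71^3 ≡ 41 (mod 79)
71^6 ≡ 22 (mod 79)
71^13 ≡ 78 (mod 79)
71^26 ≡ 1 (mod 79) ✓
Therefore the multiplicative order of 71 modulo 79 is 26.

26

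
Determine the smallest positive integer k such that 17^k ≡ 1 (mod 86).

21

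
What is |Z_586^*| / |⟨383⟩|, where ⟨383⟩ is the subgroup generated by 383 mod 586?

4

Since 383 ∈ (Z/586Z)^×, its order divides φ(586) = φ(2)·φ(293) = 1·292 = 292 = 2^2 · 73.
Divisors of 292: 1, 2, 4, 73, 146, 292.
Check 383^d mod 586 for each divisor in increasing order:
383^1 ≡ 383 (mod 586)
383^2 ≡ 189 (mod 586)
383^4 ≡ 561 (mod 586)
383^73 ≡ 1 (mod 586) ✓
Thus |⟨383⟩| = ord(383) = 73.
[(Z/586Z)^× : ⟨383⟩] = 292/73 = 4.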